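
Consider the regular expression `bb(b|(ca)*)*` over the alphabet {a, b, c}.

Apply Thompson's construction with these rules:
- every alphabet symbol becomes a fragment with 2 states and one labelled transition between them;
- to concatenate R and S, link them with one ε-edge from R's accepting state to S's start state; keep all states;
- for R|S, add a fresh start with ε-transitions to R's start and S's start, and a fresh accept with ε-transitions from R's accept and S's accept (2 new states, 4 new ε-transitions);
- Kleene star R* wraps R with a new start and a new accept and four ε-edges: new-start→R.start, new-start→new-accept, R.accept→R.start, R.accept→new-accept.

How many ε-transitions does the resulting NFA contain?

15

By structural recursion:
Each of the 5 symbol leaves contributes 0 ε-transitions.
  ca → 1 ε-transition
  (ca)* → 5 ε-transitions
  b|(ca)* → 9 ε-transitions
  (b|(ca)*)* → 13 ε-transitions
  bb(b|(ca)*)* → 15 ε-transitions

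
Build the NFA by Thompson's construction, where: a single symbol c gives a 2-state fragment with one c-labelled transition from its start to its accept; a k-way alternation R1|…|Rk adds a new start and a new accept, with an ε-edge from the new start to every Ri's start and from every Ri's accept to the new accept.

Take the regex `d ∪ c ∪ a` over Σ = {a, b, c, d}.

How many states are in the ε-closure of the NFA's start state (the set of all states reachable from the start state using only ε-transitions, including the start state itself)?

4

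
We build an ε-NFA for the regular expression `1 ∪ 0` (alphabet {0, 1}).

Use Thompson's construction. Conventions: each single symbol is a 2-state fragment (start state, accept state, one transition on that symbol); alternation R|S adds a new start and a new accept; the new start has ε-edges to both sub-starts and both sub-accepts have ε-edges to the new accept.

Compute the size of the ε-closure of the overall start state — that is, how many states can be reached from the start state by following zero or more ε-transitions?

3

Work bottom-up. For each fragment F, track |ε-closure(F.start)| and whether F's accept lies in that closure (i.e. whether F accepts ε). A single-symbol fragment has closure size 1 and does not accept ε.
  1 ∪ 0 — C = 1 + 1 + 1 = 3 (the new accept is not ε-reachable since no branch accepts ε)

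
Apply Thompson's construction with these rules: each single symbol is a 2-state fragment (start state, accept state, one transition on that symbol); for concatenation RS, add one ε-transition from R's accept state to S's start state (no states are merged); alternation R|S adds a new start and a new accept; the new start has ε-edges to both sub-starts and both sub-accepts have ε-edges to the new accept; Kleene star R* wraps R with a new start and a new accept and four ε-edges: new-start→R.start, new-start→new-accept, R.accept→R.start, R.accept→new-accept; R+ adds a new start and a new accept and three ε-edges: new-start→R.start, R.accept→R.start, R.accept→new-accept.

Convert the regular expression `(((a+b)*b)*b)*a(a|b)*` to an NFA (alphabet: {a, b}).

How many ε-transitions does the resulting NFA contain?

28

Recursing over subexpressions:
Each of the 7 symbol leaves contributes 0 ε-transitions.
  a+ — 3 ε-transitions
  a+b — 4 ε-transitions
  (a+b)* — 8 ε-transitions
  (a+b)*b — 9 ε-transitions
  ((a+b)*b)* — 13 ε-transitions
  ((a+b)*b)*b — 14 ε-transitions
  (((a+b)*b)*b)* — 18 ε-transitions
  a|b — 4 ε-transitions
  (a|b)* — 8 ε-transitions
  (((a+b)*b)*b)*a(a|b)* — 28 ε-transitions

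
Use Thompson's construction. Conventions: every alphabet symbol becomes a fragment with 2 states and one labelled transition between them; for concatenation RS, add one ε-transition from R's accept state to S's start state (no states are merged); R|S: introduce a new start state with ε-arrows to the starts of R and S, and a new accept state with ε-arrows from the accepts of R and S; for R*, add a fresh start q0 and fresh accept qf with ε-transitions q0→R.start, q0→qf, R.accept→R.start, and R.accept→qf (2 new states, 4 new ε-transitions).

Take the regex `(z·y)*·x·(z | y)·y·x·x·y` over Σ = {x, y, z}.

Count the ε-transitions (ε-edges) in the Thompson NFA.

15

Bottom-up over the parse tree:
Each of the 9 symbol leaves contributes 0 ε-transitions.
  z·y = 1 ε-transition
  (z·y)* = 5 ε-transitions
  z | y = 4 ε-transitions
  (z·y)*·x·(z | y)·y·x·x·y = 15 ε-transitions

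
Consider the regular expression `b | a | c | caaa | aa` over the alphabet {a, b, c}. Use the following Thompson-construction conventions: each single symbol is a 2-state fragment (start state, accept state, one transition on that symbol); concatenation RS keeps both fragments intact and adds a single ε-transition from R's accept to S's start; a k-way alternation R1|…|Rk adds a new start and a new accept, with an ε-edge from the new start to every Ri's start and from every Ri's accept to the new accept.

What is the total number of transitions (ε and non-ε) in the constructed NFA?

23

Recursing over subexpressions:
Each of the 9 symbol leaves contributes 1 transition (1 symbol, 0 ε).
  caaa = 7 transitions (4 symbol, 3 ε)
  aa = 3 transitions (2 symbol, 1 ε)
  b | a | c | caaa | aa = 23 transitions (9 symbol, 14 ε)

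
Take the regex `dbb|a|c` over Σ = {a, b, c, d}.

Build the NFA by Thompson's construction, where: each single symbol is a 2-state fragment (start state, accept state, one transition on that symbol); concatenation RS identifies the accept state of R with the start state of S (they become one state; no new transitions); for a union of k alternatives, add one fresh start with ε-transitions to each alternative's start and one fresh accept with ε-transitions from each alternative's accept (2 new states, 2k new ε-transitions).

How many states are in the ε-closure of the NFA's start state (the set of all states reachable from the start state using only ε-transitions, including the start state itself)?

Compute the ε-closure size of each fragment's start state recursively; a symbol fragment's start has no outgoing ε-edge, so its closure is just itself (size 1).
  dbb : |ε-closure| equals the left operand's closure size = 1 (its accept is not ε-reachable, so the closure stops there)
  dbb|a|c : new start ε-reaches every alternative's start; none of them accept ε, so the new accept is not reached: |ε-closure| = 1 + 1 + 1 + 1 = 4

4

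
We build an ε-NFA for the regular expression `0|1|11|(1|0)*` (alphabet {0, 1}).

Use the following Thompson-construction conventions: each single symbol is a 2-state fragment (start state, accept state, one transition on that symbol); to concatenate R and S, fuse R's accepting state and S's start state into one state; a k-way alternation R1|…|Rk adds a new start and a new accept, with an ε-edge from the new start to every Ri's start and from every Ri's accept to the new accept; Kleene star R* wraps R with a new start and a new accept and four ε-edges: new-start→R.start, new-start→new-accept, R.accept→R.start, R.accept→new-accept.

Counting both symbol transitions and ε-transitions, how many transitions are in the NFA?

22

Recursing over subexpressions:
Each of the 6 symbol leaves contributes 1 transition (1 symbol, 0 ε).
  11 = 2 transitions (2 symbol, 0 ε)
  1|0 = 6 transitions (2 symbol, 4 ε)
  (1|0)* = 10 transitions (2 symbol, 8 ε)
  0|1|11|(1|0)* = 22 transitions (6 symbol, 16 ε)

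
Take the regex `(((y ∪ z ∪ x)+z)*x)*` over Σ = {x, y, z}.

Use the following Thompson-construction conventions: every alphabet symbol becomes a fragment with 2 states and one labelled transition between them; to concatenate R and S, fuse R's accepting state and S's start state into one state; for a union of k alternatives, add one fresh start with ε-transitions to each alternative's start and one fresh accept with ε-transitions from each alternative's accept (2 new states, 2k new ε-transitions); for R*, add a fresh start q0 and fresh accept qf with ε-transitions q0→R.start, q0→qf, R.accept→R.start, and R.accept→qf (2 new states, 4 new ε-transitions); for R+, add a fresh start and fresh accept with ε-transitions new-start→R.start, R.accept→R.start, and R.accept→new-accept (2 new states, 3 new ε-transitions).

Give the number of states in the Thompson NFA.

16

Recursing over subexpressions:
Each of the 5 symbol leaves contributes a 2-state fragment.
  y ∪ z ∪ x = 8 states
  (y ∪ z ∪ x)+ = 10 states
  (y ∪ z ∪ x)+z = 11 states
  ((y ∪ z ∪ x)+z)* = 13 states
  ((y ∪ z ∪ x)+z)*x = 14 states
  (((y ∪ z ∪ x)+z)*x)* = 16 states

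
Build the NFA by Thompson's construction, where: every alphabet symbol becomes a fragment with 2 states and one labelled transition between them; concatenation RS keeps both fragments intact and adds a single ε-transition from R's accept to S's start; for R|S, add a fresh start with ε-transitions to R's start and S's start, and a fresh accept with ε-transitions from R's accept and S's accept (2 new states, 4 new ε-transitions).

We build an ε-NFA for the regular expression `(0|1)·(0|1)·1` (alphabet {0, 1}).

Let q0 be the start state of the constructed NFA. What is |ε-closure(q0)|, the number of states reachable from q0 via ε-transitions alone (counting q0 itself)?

Compute the ε-closure size of each fragment's start state recursively; a symbol fragment's start has no outgoing ε-edge, so its closure is just itself (size 1).
  0|1 : new start ε-reaches every alternative's start; none of them accept ε, so the new accept is not reached: |ε-closure| = 1 + 1 + 1 = 3
  0|1 : |ε-closure| = 1 + 1 + 1 = 3 (the new accept is not ε-reachable since no branch accepts ε)
  (0|1)·(0|1)·1 : same as the first factor's closure: |ε-closure| = 3

3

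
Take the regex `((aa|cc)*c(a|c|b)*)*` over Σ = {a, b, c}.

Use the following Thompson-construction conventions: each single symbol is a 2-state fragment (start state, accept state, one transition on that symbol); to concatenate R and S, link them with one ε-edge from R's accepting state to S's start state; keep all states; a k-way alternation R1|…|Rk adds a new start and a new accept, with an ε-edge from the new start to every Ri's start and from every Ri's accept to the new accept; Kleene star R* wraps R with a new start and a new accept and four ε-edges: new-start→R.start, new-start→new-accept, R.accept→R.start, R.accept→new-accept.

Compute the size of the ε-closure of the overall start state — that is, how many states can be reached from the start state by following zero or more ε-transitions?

8

Work bottom-up. For each fragment F, track |ε-closure(F.start)| and whether F's accept lies in that closure (i.e. whether F accepts ε). A single-symbol fragment has closure size 1 and does not accept ε.
  aa → same as the first factor's closure: C = 1
  cc → C equals the left operand's closure size = 1 (its accept is not ε-reachable, so the closure stops there)
  aa|cc → new start ε-reaches every alternative's start; none of them accept ε, so the new accept is not reached: C = 1 + 1 + 1 = 3
  (aa|cc)* → the star's fresh start ε-reaches both the body's start and the fresh accept: C = 2 + 3 = 5
  a|c|b → C = 1 + 1 + 1 + 1 = 4 (the new accept is not ε-reachable since no branch accepts ε)
  (a|c|b)* → the star's fresh start ε-reaches both the body's start and the fresh accept: C = 2 + 4 = 6
  (aa|cc)*c(a|c|b)* → the left operand accepts ε, so the closure extends into the next operand (via the concat ε-link); C = 5 + 1 = 6
  ((aa|cc)*c(a|c|b)*)* → new start has ε-edges to the inner start and to the new accept, so C = 2 + 6 = 8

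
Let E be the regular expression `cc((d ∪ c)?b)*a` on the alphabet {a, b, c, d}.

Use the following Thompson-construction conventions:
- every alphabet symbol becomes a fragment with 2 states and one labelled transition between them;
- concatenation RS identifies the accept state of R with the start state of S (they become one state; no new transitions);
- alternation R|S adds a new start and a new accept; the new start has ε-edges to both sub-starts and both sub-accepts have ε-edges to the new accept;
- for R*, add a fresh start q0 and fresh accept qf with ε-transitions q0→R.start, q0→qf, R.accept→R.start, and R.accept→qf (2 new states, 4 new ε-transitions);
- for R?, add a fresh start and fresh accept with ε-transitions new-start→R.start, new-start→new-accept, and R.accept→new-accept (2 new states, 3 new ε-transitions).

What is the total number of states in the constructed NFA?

Recursing over subexpressions:
Each of the 6 symbol leaves contributes a 2-state fragment.
  d ∪ c → 6 states
  (d ∪ c)? → 8 states
  (d ∪ c)?b → 9 states
  ((d ∪ c)?b)* → 11 states
  cc((d ∪ c)?b)*a → 14 states

14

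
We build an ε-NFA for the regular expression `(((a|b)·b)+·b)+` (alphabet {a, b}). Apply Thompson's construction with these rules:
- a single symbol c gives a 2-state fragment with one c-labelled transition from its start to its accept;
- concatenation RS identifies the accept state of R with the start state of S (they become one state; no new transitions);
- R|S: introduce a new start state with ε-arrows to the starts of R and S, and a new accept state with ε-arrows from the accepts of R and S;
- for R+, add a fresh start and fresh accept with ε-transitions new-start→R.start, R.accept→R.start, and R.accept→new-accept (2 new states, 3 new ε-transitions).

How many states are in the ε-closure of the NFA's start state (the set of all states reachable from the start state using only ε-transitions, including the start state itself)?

Let C(F) = |ε-closure(F.start)| within fragment F, and note whether F accepts ε. Symbol fragments have C = 1 and do not accept ε. Then:
  a|b : |ε-closure| = 1 + 1 + 1 = 3 (the new accept is not ε-reachable since no branch accepts ε)
  (a|b)·b : same as the first factor's closure: |ε-closure| = 3
  ((a|b)·b)+ : |ε-closure| = 1 + 3 = 4 (the body doesn't accept ε, so the new accept is not reached)
  ((a|b)·b)+·b : |ε-closure| equals the left operand's closure size = 4 (its accept is not ε-reachable, so the closure stops there)
  (((a|b)·b)+·b)+ : new start ε-reaches only the body's start; the new accept needs a symbol first: |ε-closure| = 1 + 4 = 5

5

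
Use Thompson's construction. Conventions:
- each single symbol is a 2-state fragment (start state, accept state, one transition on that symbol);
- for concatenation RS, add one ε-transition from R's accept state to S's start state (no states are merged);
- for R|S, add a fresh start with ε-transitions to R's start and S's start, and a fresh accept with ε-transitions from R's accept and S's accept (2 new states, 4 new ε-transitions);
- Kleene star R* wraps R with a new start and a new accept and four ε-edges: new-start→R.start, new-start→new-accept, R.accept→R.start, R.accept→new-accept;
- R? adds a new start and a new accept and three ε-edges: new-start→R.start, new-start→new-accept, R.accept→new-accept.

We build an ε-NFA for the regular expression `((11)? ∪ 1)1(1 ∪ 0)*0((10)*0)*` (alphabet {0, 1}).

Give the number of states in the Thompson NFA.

32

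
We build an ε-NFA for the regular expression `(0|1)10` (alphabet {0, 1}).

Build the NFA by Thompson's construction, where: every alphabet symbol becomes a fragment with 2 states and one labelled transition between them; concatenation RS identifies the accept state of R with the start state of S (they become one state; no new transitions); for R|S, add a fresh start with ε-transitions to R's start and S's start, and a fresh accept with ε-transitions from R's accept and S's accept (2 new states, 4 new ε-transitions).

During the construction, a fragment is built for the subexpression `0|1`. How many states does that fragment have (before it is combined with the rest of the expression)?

Fragment for `0|1`:
Each of the 2 symbol leaves contributes a 2-state fragment.
  0|1 : 6 states

6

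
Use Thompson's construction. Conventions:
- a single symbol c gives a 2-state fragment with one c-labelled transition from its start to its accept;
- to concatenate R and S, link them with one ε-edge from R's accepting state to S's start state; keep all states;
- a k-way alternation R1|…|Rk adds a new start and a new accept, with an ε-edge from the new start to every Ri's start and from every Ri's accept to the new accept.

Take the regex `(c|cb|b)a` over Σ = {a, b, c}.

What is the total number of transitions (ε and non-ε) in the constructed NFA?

Bottom-up over the parse tree:
Each of the 5 symbol leaves contributes 1 transition (1 symbol, 0 ε).
  cb → 3 transitions (2 symbol, 1 ε)
  c|cb|b → 11 transitions (4 symbol, 7 ε)
  (c|cb|b)a → 13 transitions (5 symbol, 8 ε)

13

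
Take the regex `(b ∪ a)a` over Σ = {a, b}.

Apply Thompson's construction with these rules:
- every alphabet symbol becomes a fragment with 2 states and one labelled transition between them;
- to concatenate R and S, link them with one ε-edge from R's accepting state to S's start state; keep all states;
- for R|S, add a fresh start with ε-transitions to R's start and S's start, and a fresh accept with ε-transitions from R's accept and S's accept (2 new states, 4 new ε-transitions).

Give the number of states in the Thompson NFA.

Recursing over subexpressions:
Each of the 3 symbol leaves contributes a 2-state fragment.
  b ∪ a — 6 states
  (b ∪ a)a — 8 states

8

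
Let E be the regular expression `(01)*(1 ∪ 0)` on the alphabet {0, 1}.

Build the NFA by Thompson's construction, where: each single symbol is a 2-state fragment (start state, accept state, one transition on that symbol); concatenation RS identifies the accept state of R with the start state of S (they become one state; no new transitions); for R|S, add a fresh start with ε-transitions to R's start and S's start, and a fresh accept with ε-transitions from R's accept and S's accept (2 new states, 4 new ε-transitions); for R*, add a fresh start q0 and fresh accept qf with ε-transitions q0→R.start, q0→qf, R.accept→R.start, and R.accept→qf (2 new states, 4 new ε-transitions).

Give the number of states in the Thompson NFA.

10

Recursing over subexpressions:
Each of the 4 symbol leaves contributes a 2-state fragment.
  01 — 3 states
  (01)* — 5 states
  1 ∪ 0 — 6 states
  (01)*(1 ∪ 0) — 10 states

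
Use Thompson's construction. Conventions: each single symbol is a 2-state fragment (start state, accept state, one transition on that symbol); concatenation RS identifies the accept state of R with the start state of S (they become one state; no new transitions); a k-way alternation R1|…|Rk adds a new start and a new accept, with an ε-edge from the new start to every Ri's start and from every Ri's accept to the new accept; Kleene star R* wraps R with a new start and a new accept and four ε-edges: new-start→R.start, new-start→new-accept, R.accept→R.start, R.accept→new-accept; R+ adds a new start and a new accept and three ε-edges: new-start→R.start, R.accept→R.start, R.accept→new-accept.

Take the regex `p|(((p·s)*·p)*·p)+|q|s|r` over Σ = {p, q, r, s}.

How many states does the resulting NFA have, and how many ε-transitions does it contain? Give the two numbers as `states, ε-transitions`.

21, 21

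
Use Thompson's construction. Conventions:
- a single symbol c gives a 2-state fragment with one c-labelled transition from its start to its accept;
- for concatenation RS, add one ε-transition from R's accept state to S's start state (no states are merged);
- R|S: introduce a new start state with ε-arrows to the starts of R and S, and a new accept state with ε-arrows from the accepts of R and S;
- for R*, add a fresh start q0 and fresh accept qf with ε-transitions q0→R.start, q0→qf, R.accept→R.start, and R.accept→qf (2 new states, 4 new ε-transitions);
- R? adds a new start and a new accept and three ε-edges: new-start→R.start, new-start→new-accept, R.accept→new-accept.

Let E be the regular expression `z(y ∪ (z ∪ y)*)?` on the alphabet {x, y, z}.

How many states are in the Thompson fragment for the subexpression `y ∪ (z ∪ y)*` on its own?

Fragment for `y ∪ (z ∪ y)*`:
Each of the 3 symbol leaves contributes a 2-state fragment.
  z ∪ y — 6 states
  (z ∪ y)* — 8 states
  y ∪ (z ∪ y)* — 12 states

12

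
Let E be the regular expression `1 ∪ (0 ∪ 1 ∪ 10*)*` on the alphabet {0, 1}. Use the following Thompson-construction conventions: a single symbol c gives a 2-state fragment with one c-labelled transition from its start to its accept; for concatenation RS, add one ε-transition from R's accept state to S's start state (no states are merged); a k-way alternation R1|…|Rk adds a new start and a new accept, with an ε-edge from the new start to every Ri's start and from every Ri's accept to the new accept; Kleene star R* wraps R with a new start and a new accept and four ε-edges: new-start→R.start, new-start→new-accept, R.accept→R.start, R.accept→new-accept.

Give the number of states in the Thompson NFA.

Building bottom-up:
Each of the 5 symbol leaves contributes a 2-state fragment.
  0* — 4 states
  10* — 6 states
  0 ∪ 1 ∪ 10* — 12 states
  (0 ∪ 1 ∪ 10*)* — 14 states
  1 ∪ (0 ∪ 1 ∪ 10*)* — 18 states

18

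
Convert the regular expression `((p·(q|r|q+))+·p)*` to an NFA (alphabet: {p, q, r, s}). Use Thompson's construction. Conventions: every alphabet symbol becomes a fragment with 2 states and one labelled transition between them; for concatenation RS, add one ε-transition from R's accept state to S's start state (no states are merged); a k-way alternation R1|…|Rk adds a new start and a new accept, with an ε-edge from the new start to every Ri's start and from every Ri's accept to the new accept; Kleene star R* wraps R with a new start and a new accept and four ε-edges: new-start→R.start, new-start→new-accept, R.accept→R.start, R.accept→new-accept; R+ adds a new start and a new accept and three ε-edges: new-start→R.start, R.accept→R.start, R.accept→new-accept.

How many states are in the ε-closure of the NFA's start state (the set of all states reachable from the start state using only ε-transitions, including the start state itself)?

Compute the ε-closure size of each fragment's start state recursively; a symbol fragment's start has no outgoing ε-edge, so its closure is just itself (size 1).
  q+ → C = 1 + 1 = 2 (the body doesn't accept ε, so the new accept is not reached)
  q|r|q+ → new start ε-reaches every alternative's start; none of them accept ε, so the new accept is not reached: C = 1 + 1 + 1 + 2 = 5
  p·(q|r|q+) → same as the first factor's closure: C = 1
  (p·(q|r|q+))+ → C = 1 + 1 = 2 (the body doesn't accept ε, so the new accept is not reached)
  (p·(q|r|q+))+·p → same as the first factor's closure: C = 2
  ((p·(q|r|q+))+·p)* → the star's fresh start ε-reaches both the body's start and the fresh accept: C = 2 + 2 = 4

4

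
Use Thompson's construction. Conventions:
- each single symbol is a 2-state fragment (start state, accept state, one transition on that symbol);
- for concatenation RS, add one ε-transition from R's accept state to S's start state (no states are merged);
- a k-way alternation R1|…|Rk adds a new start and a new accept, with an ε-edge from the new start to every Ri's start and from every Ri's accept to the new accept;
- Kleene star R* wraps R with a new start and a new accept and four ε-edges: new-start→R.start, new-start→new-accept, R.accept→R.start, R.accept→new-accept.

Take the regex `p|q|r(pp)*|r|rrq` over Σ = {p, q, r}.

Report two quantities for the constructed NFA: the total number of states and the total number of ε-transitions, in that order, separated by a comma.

22, 18

By structural recursion:
Each of the 9 symbol leaves contributes 2 states and 0 ε-transitions.
  pp → 4 states, 1 ε-transition
  (pp)* → 6 states, 5 ε-transitions
  r(pp)* → 8 states, 6 ε-transitions
  rrq → 6 states, 2 ε-transitions
  p|q|r(pp)*|r|rrq → 22 states, 18 ε-transitions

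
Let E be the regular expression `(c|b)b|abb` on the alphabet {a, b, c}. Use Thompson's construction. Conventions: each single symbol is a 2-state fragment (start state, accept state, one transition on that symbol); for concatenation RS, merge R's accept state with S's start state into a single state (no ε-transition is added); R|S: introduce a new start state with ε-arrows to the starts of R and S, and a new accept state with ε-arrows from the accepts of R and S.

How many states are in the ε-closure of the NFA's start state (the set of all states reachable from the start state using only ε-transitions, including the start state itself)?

Let C(F) = |ε-closure(F.start)| within fragment F, and note whether F accepts ε. Symbol fragments have C = 1 and do not accept ε. Then:
  c|b → C = 1 + 1 + 1 = 3 (the new accept is not ε-reachable since no branch accepts ε)
  (c|b)b → same as the first factor's closure: C = 3
  abb → same as the first factor's closure: C = 1
  (c|b)b|abb → C = 1 + 3 + 1 = 5 (the new accept is not ε-reachable since no branch accepts ε)

5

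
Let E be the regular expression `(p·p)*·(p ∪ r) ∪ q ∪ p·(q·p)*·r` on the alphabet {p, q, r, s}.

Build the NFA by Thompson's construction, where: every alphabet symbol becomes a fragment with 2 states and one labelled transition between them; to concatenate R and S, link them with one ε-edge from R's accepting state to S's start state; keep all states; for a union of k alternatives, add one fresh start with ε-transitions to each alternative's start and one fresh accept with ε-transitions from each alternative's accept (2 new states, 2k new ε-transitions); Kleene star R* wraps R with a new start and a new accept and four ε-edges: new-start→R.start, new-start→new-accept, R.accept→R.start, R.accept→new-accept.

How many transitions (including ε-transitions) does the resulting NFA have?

32

Recursing over subexpressions:
Each of the 9 symbol leaves contributes 1 transition (1 symbol, 0 ε).
  p·p → 3 transitions (2 symbol, 1 ε)
  (p·p)* → 7 transitions (2 symbol, 5 ε)
  p ∪ r → 6 transitions (2 symbol, 4 ε)
  (p·p)*·(p ∪ r) → 14 transitions (4 symbol, 10 ε)
  q·p → 3 transitions (2 symbol, 1 ε)
  (q·p)* → 7 transitions (2 symbol, 5 ε)
  p·(q·p)*·r → 11 transitions (4 symbol, 7 ε)
  (p·p)*·(p ∪ r) ∪ q ∪ p·(q·p)*·r → 32 transitions (9 symbol, 23 ε)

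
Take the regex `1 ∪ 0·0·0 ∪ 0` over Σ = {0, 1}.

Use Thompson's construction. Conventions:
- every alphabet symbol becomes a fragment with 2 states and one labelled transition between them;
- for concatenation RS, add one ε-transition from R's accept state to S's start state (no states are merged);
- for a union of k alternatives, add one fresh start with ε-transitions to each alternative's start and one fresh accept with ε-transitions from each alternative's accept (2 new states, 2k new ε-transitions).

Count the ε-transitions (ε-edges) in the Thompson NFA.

8

Recursing over subexpressions:
Each of the 5 symbol leaves contributes 0 ε-transitions.
  0·0·0 — 2 ε-transitions
  1 ∪ 0·0·0 ∪ 0 — 8 ε-transitions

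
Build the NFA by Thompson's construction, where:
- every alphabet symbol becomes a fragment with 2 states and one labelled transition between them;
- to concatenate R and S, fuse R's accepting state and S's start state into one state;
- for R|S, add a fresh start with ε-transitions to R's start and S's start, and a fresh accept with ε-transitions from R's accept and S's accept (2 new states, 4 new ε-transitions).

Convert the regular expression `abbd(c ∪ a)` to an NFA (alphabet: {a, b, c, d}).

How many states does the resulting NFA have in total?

10

Recursing over subexpressions:
Each of the 6 symbol leaves contributes a 2-state fragment.
  c ∪ a : 6 states
  abbd(c ∪ a) : 10 states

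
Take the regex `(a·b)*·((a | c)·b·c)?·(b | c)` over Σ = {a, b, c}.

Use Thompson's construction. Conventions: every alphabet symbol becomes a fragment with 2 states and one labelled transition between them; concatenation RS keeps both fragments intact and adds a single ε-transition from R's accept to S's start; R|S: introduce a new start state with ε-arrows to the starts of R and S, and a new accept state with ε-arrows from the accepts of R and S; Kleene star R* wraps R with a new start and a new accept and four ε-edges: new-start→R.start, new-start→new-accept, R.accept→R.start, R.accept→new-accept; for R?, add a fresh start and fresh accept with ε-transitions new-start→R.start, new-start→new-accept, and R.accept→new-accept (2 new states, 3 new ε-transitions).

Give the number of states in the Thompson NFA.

Building bottom-up:
Each of the 8 symbol leaves contributes a 2-state fragment.
  a·b — 4 states
  (a·b)* — 6 states
  a | c — 6 states
  (a | c)·b·c — 10 states
  ((a | c)·b·c)? — 12 states
  b | c — 6 states
  (a·b)*·((a | c)·b·c)?·(b | c) — 24 states

24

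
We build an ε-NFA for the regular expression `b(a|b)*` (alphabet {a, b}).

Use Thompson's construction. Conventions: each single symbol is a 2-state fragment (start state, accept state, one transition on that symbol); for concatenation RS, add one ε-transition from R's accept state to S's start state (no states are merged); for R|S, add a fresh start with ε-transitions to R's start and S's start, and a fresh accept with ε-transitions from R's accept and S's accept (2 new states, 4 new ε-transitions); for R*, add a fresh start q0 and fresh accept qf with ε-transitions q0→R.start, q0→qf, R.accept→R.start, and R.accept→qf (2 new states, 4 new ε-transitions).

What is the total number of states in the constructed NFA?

By structural recursion:
Each of the 3 symbol leaves contributes a 2-state fragment.
  a|b → 6 states
  (a|b)* → 8 states
  b(a|b)* → 10 states

10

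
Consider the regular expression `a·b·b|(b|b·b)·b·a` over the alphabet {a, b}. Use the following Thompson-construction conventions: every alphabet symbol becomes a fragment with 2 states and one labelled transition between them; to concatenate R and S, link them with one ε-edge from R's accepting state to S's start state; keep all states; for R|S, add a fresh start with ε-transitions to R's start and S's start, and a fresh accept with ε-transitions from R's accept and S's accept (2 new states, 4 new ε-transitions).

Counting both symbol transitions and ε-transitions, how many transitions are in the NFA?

By structural recursion:
Each of the 8 symbol leaves contributes 1 transition (1 symbol, 0 ε).
  a·b·b → 5 transitions (3 symbol, 2 ε)
  b·b → 3 transitions (2 symbol, 1 ε)
  b|b·b → 8 transitions (3 symbol, 5 ε)
  (b|b·b)·b·a → 12 transitions (5 symbol, 7 ε)
  a·b·b|(b|b·b)·b·a → 21 transitions (8 symbol, 13 ε)

21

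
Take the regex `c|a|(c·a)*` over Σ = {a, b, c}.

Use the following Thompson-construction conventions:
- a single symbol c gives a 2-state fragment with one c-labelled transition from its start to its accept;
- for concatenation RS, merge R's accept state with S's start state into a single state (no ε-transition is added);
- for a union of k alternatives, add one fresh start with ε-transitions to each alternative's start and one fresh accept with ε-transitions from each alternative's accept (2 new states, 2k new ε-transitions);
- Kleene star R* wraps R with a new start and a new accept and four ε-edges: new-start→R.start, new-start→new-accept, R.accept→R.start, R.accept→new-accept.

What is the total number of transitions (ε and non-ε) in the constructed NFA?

14

Per subexpression:
Each of the 4 symbol leaves contributes 1 transition (1 symbol, 0 ε).
  c·a : 2 transitions (2 symbol, 0 ε)
  (c·a)* : 6 transitions (2 symbol, 4 ε)
  c|a|(c·a)* : 14 transitions (4 symbol, 10 ε)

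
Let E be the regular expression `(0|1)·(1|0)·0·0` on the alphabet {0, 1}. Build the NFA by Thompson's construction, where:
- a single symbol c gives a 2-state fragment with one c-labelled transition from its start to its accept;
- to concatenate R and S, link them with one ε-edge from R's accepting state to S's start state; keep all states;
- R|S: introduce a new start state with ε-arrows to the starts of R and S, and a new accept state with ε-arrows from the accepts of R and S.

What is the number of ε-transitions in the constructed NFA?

11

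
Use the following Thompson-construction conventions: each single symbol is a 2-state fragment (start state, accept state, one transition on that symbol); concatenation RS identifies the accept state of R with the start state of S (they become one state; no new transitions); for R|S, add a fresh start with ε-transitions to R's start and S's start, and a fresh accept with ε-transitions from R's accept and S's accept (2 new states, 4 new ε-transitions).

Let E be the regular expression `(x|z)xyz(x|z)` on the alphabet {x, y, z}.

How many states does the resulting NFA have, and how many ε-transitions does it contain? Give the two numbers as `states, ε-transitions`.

14, 8

Per subexpression:
Each of the 7 symbol leaves contributes 2 states and 0 ε-transitions.
  x|z → 6 states, 4 ε-transitions
  x|z → 6 states, 4 ε-transitions
  (x|z)xyz(x|z) → 14 states, 8 ε-transitions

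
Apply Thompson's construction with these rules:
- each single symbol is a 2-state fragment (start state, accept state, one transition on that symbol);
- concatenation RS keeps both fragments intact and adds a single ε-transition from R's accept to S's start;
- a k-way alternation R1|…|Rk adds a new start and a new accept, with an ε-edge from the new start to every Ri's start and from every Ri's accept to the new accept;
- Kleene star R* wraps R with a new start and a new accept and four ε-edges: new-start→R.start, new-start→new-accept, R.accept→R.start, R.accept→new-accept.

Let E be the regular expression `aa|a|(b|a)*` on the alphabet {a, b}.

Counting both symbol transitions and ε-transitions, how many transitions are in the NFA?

20

By structural recursion:
Each of the 5 symbol leaves contributes 1 transition (1 symbol, 0 ε).
  aa → 3 transitions (2 symbol, 1 ε)
  b|a → 6 transitions (2 symbol, 4 ε)
  (b|a)* → 10 transitions (2 symbol, 8 ε)
  aa|a|(b|a)* → 20 transitions (5 symbol, 15 ε)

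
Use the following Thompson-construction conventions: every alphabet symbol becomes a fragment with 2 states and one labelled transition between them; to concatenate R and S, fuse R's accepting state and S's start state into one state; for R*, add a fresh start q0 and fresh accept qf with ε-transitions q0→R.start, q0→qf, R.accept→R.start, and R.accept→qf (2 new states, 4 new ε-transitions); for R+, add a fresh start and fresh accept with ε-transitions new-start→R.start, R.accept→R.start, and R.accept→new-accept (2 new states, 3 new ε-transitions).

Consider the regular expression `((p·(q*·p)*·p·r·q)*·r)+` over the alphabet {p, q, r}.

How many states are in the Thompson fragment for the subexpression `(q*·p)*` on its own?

7

Fragment for `(q*·p)*`:
Each of the 2 symbol leaves contributes a 2-state fragment.
  q* = 4 states
  q*·p = 5 states
  (q*·p)* = 7 states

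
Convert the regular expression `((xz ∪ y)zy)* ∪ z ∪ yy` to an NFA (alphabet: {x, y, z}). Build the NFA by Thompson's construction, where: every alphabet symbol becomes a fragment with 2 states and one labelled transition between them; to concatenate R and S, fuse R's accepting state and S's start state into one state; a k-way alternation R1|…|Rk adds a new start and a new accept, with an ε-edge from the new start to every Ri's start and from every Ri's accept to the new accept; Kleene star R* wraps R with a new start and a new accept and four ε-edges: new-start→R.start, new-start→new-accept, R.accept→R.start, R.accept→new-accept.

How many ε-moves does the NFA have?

Recursing over subexpressions:
Each of the 8 symbol leaves contributes 0 ε-transitions.
  xz — 0 ε-transitions
  xz ∪ y — 4 ε-transitions
  (xz ∪ y)zy — 4 ε-transitions
  ((xz ∪ y)zy)* — 8 ε-transitions
  yy — 0 ε-transitions
  ((xz ∪ y)zy)* ∪ z ∪ yy — 14 ε-transitions

14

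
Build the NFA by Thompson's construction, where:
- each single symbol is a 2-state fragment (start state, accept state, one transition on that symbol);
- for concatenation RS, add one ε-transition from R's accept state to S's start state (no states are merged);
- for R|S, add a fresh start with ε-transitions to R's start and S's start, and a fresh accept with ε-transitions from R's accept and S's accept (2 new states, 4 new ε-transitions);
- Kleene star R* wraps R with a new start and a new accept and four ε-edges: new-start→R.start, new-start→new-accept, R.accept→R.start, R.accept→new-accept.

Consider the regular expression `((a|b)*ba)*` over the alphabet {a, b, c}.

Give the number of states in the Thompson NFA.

14

Building bottom-up:
Each of the 4 symbol leaves contributes a 2-state fragment.
  a|b : 6 states
  (a|b)* : 8 states
  (a|b)*ba : 12 states
  ((a|b)*ba)* : 14 states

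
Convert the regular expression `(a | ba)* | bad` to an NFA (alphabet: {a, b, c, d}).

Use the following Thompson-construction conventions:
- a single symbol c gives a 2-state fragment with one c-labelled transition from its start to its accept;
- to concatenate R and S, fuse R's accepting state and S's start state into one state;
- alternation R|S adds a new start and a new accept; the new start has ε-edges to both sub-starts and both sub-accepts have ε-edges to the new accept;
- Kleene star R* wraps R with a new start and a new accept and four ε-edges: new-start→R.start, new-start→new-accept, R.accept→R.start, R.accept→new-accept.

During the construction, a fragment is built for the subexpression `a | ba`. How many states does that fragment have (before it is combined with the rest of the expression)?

7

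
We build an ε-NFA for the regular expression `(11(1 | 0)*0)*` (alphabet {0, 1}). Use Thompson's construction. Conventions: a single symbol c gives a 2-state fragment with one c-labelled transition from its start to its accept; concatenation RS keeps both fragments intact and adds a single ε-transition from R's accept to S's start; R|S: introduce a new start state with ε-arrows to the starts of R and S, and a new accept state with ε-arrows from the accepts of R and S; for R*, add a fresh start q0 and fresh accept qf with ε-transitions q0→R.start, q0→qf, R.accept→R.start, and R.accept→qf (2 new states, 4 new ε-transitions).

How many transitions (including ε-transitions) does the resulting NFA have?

20

Building bottom-up:
Each of the 5 symbol leaves contributes 1 transition (1 symbol, 0 ε).
  1 | 0 = 6 transitions (2 symbol, 4 ε)
  (1 | 0)* = 10 transitions (2 symbol, 8 ε)
  11(1 | 0)*0 = 16 transitions (5 symbol, 11 ε)
  (11(1 | 0)*0)* = 20 transitions (5 symbol, 15 ε)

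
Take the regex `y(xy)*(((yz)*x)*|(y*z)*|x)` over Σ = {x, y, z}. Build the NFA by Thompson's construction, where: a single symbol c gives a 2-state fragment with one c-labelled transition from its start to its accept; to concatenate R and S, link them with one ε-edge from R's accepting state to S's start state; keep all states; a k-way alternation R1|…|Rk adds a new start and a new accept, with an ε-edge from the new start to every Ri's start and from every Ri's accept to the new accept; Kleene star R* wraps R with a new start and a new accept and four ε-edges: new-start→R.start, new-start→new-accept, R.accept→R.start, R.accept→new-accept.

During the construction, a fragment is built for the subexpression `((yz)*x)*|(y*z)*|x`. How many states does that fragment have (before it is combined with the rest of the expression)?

22

Fragment for `((yz)*x)*|(y*z)*|x`:
Each of the 6 symbol leaves contributes a 2-state fragment.
  yz = 4 states
  (yz)* = 6 states
  (yz)*x = 8 states
  ((yz)*x)* = 10 states
  y* = 4 states
  y*z = 6 states
  (y*z)* = 8 states
  ((yz)*x)*|(y*z)*|x = 22 states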